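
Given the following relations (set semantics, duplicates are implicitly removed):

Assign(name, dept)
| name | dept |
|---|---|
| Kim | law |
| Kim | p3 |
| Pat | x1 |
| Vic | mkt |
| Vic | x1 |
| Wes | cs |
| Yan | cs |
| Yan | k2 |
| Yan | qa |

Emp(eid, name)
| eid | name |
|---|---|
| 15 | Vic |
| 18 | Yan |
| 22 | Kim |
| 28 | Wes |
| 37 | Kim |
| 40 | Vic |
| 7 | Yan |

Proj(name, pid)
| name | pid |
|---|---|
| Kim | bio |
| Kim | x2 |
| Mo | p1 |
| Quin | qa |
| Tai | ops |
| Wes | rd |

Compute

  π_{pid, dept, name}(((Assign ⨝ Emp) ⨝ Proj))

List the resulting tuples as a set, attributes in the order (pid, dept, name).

{(bio, law, Kim), (bio, p3, Kim), (rd, cs, Wes), (x2, law, Kim), (x2, p3, Kim)}

Natural join on name: {(Kim, law, 22), (Kim, law, 37), (Kim, p3, 22), (Kim, p3, 37), (Vic, mkt, 15), (Vic, mkt, 40), (Vic, x1, 15), (Vic, x1, 40), (Wes, cs, 28), (Yan, cs, 18), (Yan, cs, 7), (Yan, k2, 18), (Yan, k2, 7), (Yan, qa, 18), (Yan, qa, 7)}
Natural join on name: {(Kim, law, 22, bio), (Kim, law, 22, x2), (Kim, law, 37, bio), (Kim, law, 37, x2), (Kim, p3, 22, bio), (Kim, p3, 22, x2), (Kim, p3, 37, bio), (Kim, p3, 37, x2), (Wes, cs, 28, rd)}
Projecting to pid, dept, name (4 duplicate(s) eliminated): {(bio, law, Kim), (bio, p3, Kim), (rd, cs, Wes), (x2, law, Kim), (x2, p3, Kim)}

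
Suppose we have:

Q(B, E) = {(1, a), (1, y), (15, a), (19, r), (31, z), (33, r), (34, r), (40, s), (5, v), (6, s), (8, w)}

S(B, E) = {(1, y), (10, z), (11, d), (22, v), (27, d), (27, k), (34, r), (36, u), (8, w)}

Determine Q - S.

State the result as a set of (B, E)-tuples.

{(1, a), (15, a), (19, r), (31, z), (33, r), (40, s), (5, v), (6, s)}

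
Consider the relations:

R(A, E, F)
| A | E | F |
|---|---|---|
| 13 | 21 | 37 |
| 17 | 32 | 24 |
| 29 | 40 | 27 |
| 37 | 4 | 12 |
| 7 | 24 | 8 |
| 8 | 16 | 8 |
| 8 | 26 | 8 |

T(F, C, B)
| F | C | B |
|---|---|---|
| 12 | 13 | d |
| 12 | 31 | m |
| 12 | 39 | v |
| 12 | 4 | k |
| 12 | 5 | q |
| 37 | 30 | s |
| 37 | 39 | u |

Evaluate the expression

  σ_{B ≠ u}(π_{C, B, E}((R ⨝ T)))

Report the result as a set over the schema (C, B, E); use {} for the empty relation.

Natural join on F: {(13, 21, 37, 30, s), (13, 21, 37, 39, u), (37, 4, 12, 13, d), (37, 4, 12, 31, m), (37, 4, 12, 39, v), (37, 4, 12, 4, k), (37, 4, 12, 5, q)}
Projecting to C, B, E: {(13, d, 4), (30, s, 21), (31, m, 4), (39, u, 21), (39, v, 4), (4, k, 4), (5, q, 4)}
Selection B ≠ u: {(13, d, 4), (30, s, 21), (31, m, 4), (39, v, 4), (4, k, 4), (5, q, 4)}

{(13, d, 4), (30, s, 21), (31, m, 4), (39, v, 4), (4, k, 4), (5, q, 4)}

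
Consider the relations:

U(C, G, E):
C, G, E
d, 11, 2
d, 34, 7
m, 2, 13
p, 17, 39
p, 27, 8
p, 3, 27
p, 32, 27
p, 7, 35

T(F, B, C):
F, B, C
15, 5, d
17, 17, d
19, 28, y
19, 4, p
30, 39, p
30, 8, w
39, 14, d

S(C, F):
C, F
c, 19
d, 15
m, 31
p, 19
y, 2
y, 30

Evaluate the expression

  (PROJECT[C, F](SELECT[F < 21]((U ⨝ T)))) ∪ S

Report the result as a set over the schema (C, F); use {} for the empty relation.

U ⋈ T (natural join on C): {(d, 11, 2, 15, 5), (d, 11, 2, 17, 17), (d, 11, 2, 39, 14), (d, 34, 7, 15, 5), (d, 34, 7, 17, 17), (d, 34, 7, 39, 14), (p, 17, 39, 19, 4), (p, 17, 39, 30, 39), (p, 27, 8, 19, 4), (p, 27, 8, 30, 39), (p, 3, 27, 19, 4), (p, 3, 27, 30, 39), (p, 32, 27, 19, 4), (p, 32, 27, 30, 39), (p, 7, 35, 19, 4), (p, 7, 35, 30, 39)}
σ[F < 21]: keep tuples satisfying F < 21 → {(d, 11, 2, 15, 5), (d, 11, 2, 17, 17), (d, 34, 7, 15, 5), (d, 34, 7, 17, 17), (p, 17, 39, 19, 4), (p, 27, 8, 19, 4), (p, 3, 27, 19, 4), (p, 32, 27, 19, 4), (p, 7, 35, 19, 4)}
π_{C, F} gives {(d, 15), (d, 17), (p, 19)} (6 duplicate(s) eliminated).
Set union of the two operands is {(c, 19), (d, 15), (d, 17), (m, 31), (p, 19), (y, 2), (y, 30)}.

{(c, 19), (d, 15), (d, 17), (m, 31), (p, 19), (y, 2), (y, 30)}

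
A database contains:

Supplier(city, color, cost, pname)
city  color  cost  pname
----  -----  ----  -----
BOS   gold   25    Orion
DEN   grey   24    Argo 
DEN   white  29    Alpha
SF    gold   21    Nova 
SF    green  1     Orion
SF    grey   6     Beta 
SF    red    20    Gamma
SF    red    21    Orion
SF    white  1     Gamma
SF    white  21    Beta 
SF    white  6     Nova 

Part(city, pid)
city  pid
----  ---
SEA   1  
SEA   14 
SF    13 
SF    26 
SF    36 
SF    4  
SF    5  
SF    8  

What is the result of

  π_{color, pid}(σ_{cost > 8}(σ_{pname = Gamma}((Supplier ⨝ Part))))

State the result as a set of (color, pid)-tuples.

Natural join on city: {(SF, gold, 21, Nova, 13), (SF, gold, 21, Nova, 26), (SF, gold, 21, Nova, 36), (SF, gold, 21, Nova, 4), (SF, gold, 21, Nova, 5), (SF, gold, 21, Nova, 8), (SF, green, 1, Orion, 13), (SF, green, 1, Orion, 26), (SF, green, 1, Orion, 36), (SF, green, 1, Orion, 4), (SF, green, 1, Orion, 5), (SF, green, 1, Orion, 8), (SF, grey, 6, Beta, 13), (SF, grey, 6, Beta, 26), (SF, grey, 6, Beta, 36), (SF, grey, 6, Beta, 4), (SF, grey, 6, Beta, 5), (SF, grey, 6, Beta, 8), (SF, red, 20, Gamma, 13), (SF, red, 20, Gamma, 26), (SF, red, 20, Gamma, 36), (SF, red, 20, Gamma, 4), (SF, red, 20, Gamma, 5), (SF, red, 20, Gamma, 8), (SF, red, 21, Orion, 13), (SF, red, 21, Orion, 26), (SF, red, 21, Orion, 36), (SF, red, 21, Orion, 4), (SF, red, 21, Orion, 5), (SF, red, 21, Orion, 8), (SF, white, 1, Gamma, 13), (SF, white, 1, Gamma, 26), (SF, white, 1, Gamma, 36), (SF, white, 1, Gamma, 4), (SF, white, 1, Gamma, 5), (SF, white, 1, Gamma, 8), (SF, white, 21, Beta, 13), (SF, white, 21, Beta, 26), (SF, white, 21, Beta, 36), (SF, white, 21, Beta, 4), (SF, white, 21, Beta, 5), (SF, white, 21, Beta, 8), (SF, white, 6, Nova, 13), (SF, white, 6, Nova, 26), (SF, white, 6, Nova, 36), (SF, white, 6, Nova, 4), (SF, white, 6, Nova, 5), (SF, white, 6, Nova, 8)}
Apply σ_{pname = Gamma}; surviving tuples: {(SF, red, 20, Gamma, 13), (SF, red, 20, Gamma, 26), (SF, red, 20, Gamma, 36), (SF, red, 20, Gamma, 4), (SF, red, 20, Gamma, 5), (SF, red, 20, Gamma, 8), (SF, white, 1, Gamma, 13), (SF, white, 1, Gamma, 26), (SF, white, 1, Gamma, 36), (SF, white, 1, Gamma, 4), (SF, white, 1, Gamma, 5), (SF, white, 1, Gamma, 8)}
Apply σ_{cost > 8}; surviving tuples: {(SF, red, 20, Gamma, 13), (SF, red, 20, Gamma, 26), (SF, red, 20, Gamma, 36), (SF, red, 20, Gamma, 4), (SF, red, 20, Gamma, 5), (SF, red, 20, Gamma, 8)}
Keep only column(s) color, pid: {(red, 13), (red, 26), (red, 36), (red, 4), (red, 5), (red, 8)}

{(red, 13), (red, 26), (red, 36), (red, 4), (red, 5), (red, 8)}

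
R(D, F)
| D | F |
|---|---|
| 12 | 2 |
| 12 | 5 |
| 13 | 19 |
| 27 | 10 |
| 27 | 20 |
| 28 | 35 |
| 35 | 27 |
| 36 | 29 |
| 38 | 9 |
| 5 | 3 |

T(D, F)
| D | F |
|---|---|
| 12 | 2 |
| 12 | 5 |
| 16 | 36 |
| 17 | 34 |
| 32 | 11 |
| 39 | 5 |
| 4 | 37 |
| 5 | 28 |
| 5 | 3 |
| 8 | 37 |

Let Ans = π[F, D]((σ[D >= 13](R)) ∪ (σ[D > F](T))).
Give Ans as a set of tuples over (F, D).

{(10, 27), (11, 32), (19, 13), (2, 12), (20, 27), (27, 35), (29, 36), (3, 5), (35, 28), (5, 12), (5, 39), (9, 38)}

Apply σ_{D >= 13}; surviving tuples: {(13, 19), (27, 10), (27, 20), (28, 35), (35, 27), (36, 29), (38, 9)}
Apply σ_{D > F}; surviving tuples: {(12, 2), (12, 5), (32, 11), (39, 5), (5, 3)}
Union: {(13, 19), (27, 10), (27, 20), (28, 35), (35, 27), (36, 29), (38, 9)} with {(12, 2), (12, 5), (32, 11), (39, 5), (5, 3)} → {(12, 2), (12, 5), (13, 19), (27, 10), (27, 20), (28, 35), (32, 11), (35, 27), (36, 29), (38, 9), (39, 5), (5, 3)}
π[F, D]: project onto (F, D) → {(10, 27), (11, 32), (19, 13), (2, 12), (20, 27), (27, 35), (29, 36), (3, 5), (35, 28), (5, 12), (5, 39), (9, 38)}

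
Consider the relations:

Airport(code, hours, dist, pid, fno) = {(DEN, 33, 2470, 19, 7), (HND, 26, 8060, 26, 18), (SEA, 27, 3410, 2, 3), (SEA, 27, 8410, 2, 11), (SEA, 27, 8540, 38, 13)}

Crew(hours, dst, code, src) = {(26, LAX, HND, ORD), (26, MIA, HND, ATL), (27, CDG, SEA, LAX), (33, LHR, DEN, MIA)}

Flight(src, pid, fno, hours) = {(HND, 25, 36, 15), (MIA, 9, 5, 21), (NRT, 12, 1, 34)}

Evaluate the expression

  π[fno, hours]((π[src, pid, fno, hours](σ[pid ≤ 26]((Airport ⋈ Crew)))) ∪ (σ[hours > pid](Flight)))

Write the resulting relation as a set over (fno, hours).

Airport ⋈ Crew (natural join on code, hours): {(DEN, 33, 2470, 19, 7, LHR, MIA), (HND, 26, 8060, 26, 18, LAX, ORD), (HND, 26, 8060, 26, 18, MIA, ATL), (SEA, 27, 3410, 2, 3, CDG, LAX), (SEA, 27, 8410, 2, 11, CDG, LAX), (SEA, 27, 8540, 38, 13, CDG, LAX)}
Filtering on pid ≤ 26 leaves {(DEN, 33, 2470, 19, 7, LHR, MIA), (HND, 26, 8060, 26, 18, LAX, ORD), (HND, 26, 8060, 26, 18, MIA, ATL), (SEA, 27, 3410, 2, 3, CDG, LAX), (SEA, 27, 8410, 2, 11, CDG, LAX)}.
π[src, pid, fno, hours]: project onto (src, pid, fno, hours) → {(ATL, 26, 18, 26), (LAX, 2, 11, 27), (LAX, 2, 3, 27), (MIA, 19, 7, 33), (ORD, 26, 18, 26)}
Filtering on hours > pid leaves {(MIA, 9, 5, 21), (NRT, 12, 1, 34)}.
Union: {(ATL, 26, 18, 26), (LAX, 2, 11, 27), (LAX, 2, 3, 27), (MIA, 19, 7, 33), (ORD, 26, 18, 26)} with {(MIA, 9, 5, 21), (NRT, 12, 1, 34)} → {(ATL, 26, 18, 26), (LAX, 2, 11, 27), (LAX, 2, 3, 27), (MIA, 19, 7, 33), (MIA, 9, 5, 21), (NRT, 12, 1, 34), (ORD, 26, 18, 26)}
π[fno, hours]: project onto (fno, hours) (1 duplicate(s) eliminated) → {(1, 34), (11, 27), (18, 26), (3, 27), (5, 21), (7, 33)}

{(1, 34), (11, 27), (18, 26), (3, 27), (5, 21), (7, 33)}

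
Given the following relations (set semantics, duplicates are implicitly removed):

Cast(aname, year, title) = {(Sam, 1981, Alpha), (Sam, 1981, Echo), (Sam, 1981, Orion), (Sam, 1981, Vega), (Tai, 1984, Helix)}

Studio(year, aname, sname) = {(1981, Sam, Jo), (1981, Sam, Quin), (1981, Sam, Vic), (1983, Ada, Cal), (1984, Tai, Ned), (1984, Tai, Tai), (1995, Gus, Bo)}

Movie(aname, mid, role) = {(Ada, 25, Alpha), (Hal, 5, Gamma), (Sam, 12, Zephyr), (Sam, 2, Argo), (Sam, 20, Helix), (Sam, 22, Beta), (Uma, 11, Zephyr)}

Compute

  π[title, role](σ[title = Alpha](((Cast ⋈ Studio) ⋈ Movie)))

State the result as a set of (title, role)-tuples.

Natural join on aname, year: {(Sam, 1981, Alpha, Jo), (Sam, 1981, Alpha, Quin), (Sam, 1981, Alpha, Vic), (Sam, 1981, Echo, Jo), (Sam, 1981, Echo, Quin), (Sam, 1981, Echo, Vic), (Sam, 1981, Orion, Jo), (Sam, 1981, Orion, Quin), (Sam, 1981, Orion, Vic), (Sam, 1981, Vega, Jo), (Sam, 1981, Vega, Quin), (Sam, 1981, Vega, Vic), (Tai, 1984, Helix, Ned), (Tai, 1984, Helix, Tai)}
Natural join on aname: {(Sam, 1981, Alpha, Jo, 12, Zephyr), (Sam, 1981, Alpha, Jo, 2, Argo), (Sam, 1981, Alpha, Jo, 20, Helix), (Sam, 1981, Alpha, Jo, 22, Beta), (Sam, 1981, Alpha, Quin, 12, Zephyr), (Sam, 1981, Alpha, Quin, 2, Argo), (Sam, 1981, Alpha, Quin, 20, Helix), (Sam, 1981, Alpha, Quin, 22, Beta), (Sam, 1981, Alpha, Vic, 12, Zephyr), (Sam, 1981, Alpha, Vic, 2, Argo), (Sam, 1981, Alpha, Vic, 20, Helix), (Sam, 1981, Alpha, Vic, 22, Beta), (Sam, 1981, Echo, Jo, 12, Zephyr), (Sam, 1981, Echo, Jo, 2, Argo), (Sam, 1981, Echo, Jo, 20, Helix), (Sam, 1981, Echo, Jo, 22, Beta), (Sam, 1981, Echo, Quin, 12, Zephyr), (Sam, 1981, Echo, Quin, 2, Argo), (Sam, 1981, Echo, Quin, 20, Helix), (Sam, 1981, Echo, Quin, 22, Beta), (Sam, 1981, Echo, Vic, 12, Zephyr), (Sam, 1981, Echo, Vic, 2, Argo), (Sam, 1981, Echo, Vic, 20, Helix), (Sam, 1981, Echo, Vic, 22, Beta), (Sam, 1981, Orion, Jo, 12, Zephyr), (Sam, 1981, Orion, Jo, 2, Argo), (Sam, 1981, Orion, Jo, 20, Helix), (Sam, 1981, Orion, Jo, 22, Beta), (Sam, 1981, Orion, Quin, 12, Zephyr), (Sam, 1981, Orion, Quin, 2, Argo), (Sam, 1981, Orion, Quin, 20, Helix), (Sam, 1981, Orion, Quin, 22, Beta), (Sam, 1981, Orion, Vic, 12, Zephyr), (Sam, 1981, Orion, Vic, 2, Argo), (Sam, 1981, Orion, Vic, 20, Helix), (Sam, 1981, Orion, Vic, 22, Beta), (Sam, 1981, Vega, Jo, 12, Zephyr), (Sam, 1981, Vega, Jo, 2, Argo), (Sam, 1981, Vega, Jo, 20, Helix), (Sam, 1981, Vega, Jo, 22, Beta), (Sam, 1981, Vega, Quin, 12, Zephyr), (Sam, 1981, Vega, Quin, 2, Argo), (Sam, 1981, Vega, Quin, 20, Helix), (Sam, 1981, Vega, Quin, 22, Beta), (Sam, 1981, Vega, Vic, 12, Zephyr), (Sam, 1981, Vega, Vic, 2, Argo), (Sam, 1981, Vega, Vic, 20, Helix), (Sam, 1981, Vega, Vic, 22, Beta)}
σ[title = Alpha]: keep tuples satisfying title = Alpha → {(Sam, 1981, Alpha, Jo, 12, Zephyr), (Sam, 1981, Alpha, Jo, 2, Argo), (Sam, 1981, Alpha, Jo, 20, Helix), (Sam, 1981, Alpha, Jo, 22, Beta), (Sam, 1981, Alpha, Quin, 12, Zephyr), (Sam, 1981, Alpha, Quin, 2, Argo), (Sam, 1981, Alpha, Quin, 20, Helix), (Sam, 1981, Alpha, Quin, 22, Beta), (Sam, 1981, Alpha, Vic, 12, Zephyr), (Sam, 1981, Alpha, Vic, 2, Argo), (Sam, 1981, Alpha, Vic, 20, Helix), (Sam, 1981, Alpha, Vic, 22, Beta)}
π_{title, role} gives {(Alpha, Argo), (Alpha, Beta), (Alpha, Helix), (Alpha, Zephyr)} (8 duplicate(s) eliminated).

{(Alpha, Argo), (Alpha, Beta), (Alpha, Helix), (Alpha, Zephyr)}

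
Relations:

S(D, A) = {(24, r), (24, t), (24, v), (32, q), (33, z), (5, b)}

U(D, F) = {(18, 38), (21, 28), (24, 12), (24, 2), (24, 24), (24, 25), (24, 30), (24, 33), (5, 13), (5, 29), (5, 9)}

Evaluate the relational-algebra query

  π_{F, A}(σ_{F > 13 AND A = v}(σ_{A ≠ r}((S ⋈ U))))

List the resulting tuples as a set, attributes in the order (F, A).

{(24, v), (25, v), (30, v), (33, v)}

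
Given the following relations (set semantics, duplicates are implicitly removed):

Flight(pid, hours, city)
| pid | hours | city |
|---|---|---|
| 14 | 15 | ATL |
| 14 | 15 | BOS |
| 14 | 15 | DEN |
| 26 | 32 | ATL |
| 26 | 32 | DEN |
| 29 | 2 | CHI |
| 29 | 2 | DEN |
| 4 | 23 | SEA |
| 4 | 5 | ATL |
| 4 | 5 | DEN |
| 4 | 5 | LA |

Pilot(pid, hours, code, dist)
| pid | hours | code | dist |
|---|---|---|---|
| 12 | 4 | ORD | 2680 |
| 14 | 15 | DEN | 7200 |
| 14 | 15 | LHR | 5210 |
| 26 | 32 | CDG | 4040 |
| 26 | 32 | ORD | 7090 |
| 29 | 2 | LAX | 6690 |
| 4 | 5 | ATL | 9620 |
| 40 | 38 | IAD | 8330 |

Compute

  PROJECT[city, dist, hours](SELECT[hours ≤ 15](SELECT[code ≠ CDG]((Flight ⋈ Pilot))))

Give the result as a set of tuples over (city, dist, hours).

Flight ⋈ Pilot (natural join on pid, hours): {(14, 15, ATL, DEN, 7200), (14, 15, ATL, LHR, 5210), (14, 15, BOS, DEN, 7200), (14, 15, BOS, LHR, 5210), (14, 15, DEN, DEN, 7200), (14, 15, DEN, LHR, 5210), (26, 32, ATL, CDG, 4040), (26, 32, ATL, ORD, 7090), (26, 32, DEN, CDG, 4040), (26, 32, DEN, ORD, 7090), (29, 2, CHI, LAX, 6690), (29, 2, DEN, LAX, 6690), (4, 5, ATL, ATL, 9620), (4, 5, DEN, ATL, 9620), (4, 5, LA, ATL, 9620)}
σ[code ≠ CDG]: keep tuples satisfying code ≠ CDG → {(14, 15, ATL, DEN, 7200), (14, 15, ATL, LHR, 5210), (14, 15, BOS, DEN, 7200), (14, 15, BOS, LHR, 5210), (14, 15, DEN, DEN, 7200), (14, 15, DEN, LHR, 5210), (26, 32, ATL, ORD, 7090), (26, 32, DEN, ORD, 7090), (29, 2, CHI, LAX, 6690), (29, 2, DEN, LAX, 6690), (4, 5, ATL, ATL, 9620), (4, 5, DEN, ATL, 9620), (4, 5, LA, ATL, 9620)}
σ[hours ≤ 15]: keep tuples satisfying hours ≤ 15 → {(14, 15, ATL, DEN, 7200), (14, 15, ATL, LHR, 5210), (14, 15, BOS, DEN, 7200), (14, 15, BOS, LHR, 5210), (14, 15, DEN, DEN, 7200), (14, 15, DEN, LHR, 5210), (29, 2, CHI, LAX, 6690), (29, 2, DEN, LAX, 6690), (4, 5, ATL, ATL, 9620), (4, 5, DEN, ATL, 9620), (4, 5, LA, ATL, 9620)}
Projecting to city, dist, hours: {(ATL, 5210, 15), (ATL, 7200, 15), (ATL, 9620, 5), (BOS, 5210, 15), (BOS, 7200, 15), (CHI, 6690, 2), (DEN, 5210, 15), (DEN, 6690, 2), (DEN, 7200, 15), (DEN, 9620, 5), (LA, 9620, 5)}

{(ATL, 5210, 15), (ATL, 7200, 15), (ATL, 9620, 5), (BOS, 5210, 15), (BOS, 7200, 15), (CHI, 6690, 2), (DEN, 5210, 15), (DEN, 6690, 2), (DEN, 7200, 15), (DEN, 9620, 5), (LA, 9620, 5)}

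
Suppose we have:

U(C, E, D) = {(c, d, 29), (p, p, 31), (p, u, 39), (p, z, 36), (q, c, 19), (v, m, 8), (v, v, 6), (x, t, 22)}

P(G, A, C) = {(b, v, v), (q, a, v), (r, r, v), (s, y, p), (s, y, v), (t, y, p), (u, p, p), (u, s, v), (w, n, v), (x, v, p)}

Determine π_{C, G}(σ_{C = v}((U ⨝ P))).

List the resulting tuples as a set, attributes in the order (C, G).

Joining U and P on C yields {(p, p, 31, s, y), (p, p, 31, t, y), (p, p, 31, u, p), (p, p, 31, x, v), (p, u, 39, s, y), (p, u, 39, t, y), (p, u, 39, u, p), (p, u, 39, x, v), (p, z, 36, s, y), (p, z, 36, t, y), (p, z, 36, u, p), (p, z, 36, x, v), (v, m, 8, b, v), (v, m, 8, q, a), (v, m, 8, r, r), (v, m, 8, s, y), (v, m, 8, u, s), (v, m, 8, w, n), (v, v, 6, b, v), (v, v, 6, q, a), (v, v, 6, r, r), (v, v, 6, s, y), (v, v, 6, u, s), (v, v, 6, w, n)}.
Selection C = v: {(v, m, 8, b, v), (v, m, 8, q, a), (v, m, 8, r, r), (v, m, 8, s, y), (v, m, 8, u, s), (v, m, 8, w, n), (v, v, 6, b, v), (v, v, 6, q, a), (v, v, 6, r, r), (v, v, 6, s, y), (v, v, 6, u, s), (v, v, 6, w, n)}
Keep only column(s) C, G (6 duplicate(s) eliminated): {(v, b), (v, q), (v, r), (v, s), (v, u), (v, w)}

{(v, b), (v, q), (v, r), (v, s), (v, u), (v, w)}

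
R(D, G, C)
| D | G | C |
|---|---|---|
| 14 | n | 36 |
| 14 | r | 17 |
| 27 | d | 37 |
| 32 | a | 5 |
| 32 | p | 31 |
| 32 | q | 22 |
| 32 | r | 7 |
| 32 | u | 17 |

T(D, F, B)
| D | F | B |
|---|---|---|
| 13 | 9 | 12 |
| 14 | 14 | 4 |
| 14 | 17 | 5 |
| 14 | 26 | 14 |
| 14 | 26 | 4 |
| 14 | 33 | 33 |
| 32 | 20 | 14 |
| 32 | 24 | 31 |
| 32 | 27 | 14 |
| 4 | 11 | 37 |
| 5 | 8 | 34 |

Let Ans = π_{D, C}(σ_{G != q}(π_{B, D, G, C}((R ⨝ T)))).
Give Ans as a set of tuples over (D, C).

Natural join on D: {(14, n, 36, 14, 4), (14, n, 36, 17, 5), (14, n, 36, 26, 14), (14, n, 36, 26, 4), (14, n, 36, 33, 33), (14, r, 17, 14, 4), (14, r, 17, 17, 5), (14, r, 17, 26, 14), (14, r, 17, 26, 4), (14, r, 17, 33, 33), (32, a, 5, 20, 14), (32, a, 5, 24, 31), (32, a, 5, 27, 14), (32, p, 31, 20, 14), (32, p, 31, 24, 31), (32, p, 31, 27, 14), (32, q, 22, 20, 14), (32, q, 22, 24, 31), (32, q, 22, 27, 14), (32, r, 7, 20, 14), (32, r, 7, 24, 31), (32, r, 7, 27, 14), (32, u, 17, 20, 14), (32, u, 17, 24, 31), (32, u, 17, 27, 14)}
Projecting to B, D, G, C (7 duplicate(s) eliminated): {(14, 14, n, 36), (14, 14, r, 17), (14, 32, a, 5), (14, 32, p, 31), (14, 32, q, 22), (14, 32, r, 7), (14, 32, u, 17), (31, 32, a, 5), (31, 32, p, 31), (31, 32, q, 22), (31, 32, r, 7), (31, 32, u, 17), (33, 14, n, 36), (33, 14, r, 17), (4, 14, n, 36), (4, 14, r, 17), (5, 14, n, 36), (5, 14, r, 17)}
σ[G != q]: keep tuples satisfying G != q → {(14, 14, n, 36), (14, 14, r, 17), (14, 32, a, 5), (14, 32, p, 31), (14, 32, r, 7), (14, 32, u, 17), (31, 32, a, 5), (31, 32, p, 31), (31, 32, r, 7), (31, 32, u, 17), (33, 14, n, 36), (33, 14, r, 17), (4, 14, n, 36), (4, 14, r, 17), (5, 14, n, 36), (5, 14, r, 17)}
Projecting to D, C (10 duplicate(s) eliminated): {(14, 17), (14, 36), (32, 17), (32, 31), (32, 5), (32, 7)}

{(14, 17), (14, 36), (32, 17), (32, 31), (32, 5), (32, 7)}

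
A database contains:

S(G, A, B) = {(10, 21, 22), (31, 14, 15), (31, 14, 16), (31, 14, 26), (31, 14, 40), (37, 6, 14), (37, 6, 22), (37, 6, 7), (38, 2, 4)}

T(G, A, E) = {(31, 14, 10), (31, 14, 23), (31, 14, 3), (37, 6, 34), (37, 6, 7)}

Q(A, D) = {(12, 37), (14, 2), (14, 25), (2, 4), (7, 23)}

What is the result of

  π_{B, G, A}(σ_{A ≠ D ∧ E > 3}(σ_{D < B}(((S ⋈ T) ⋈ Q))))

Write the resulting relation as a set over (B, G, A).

Natural join on G, A: {(31, 14, 15, 10), (31, 14, 15, 23), (31, 14, 15, 3), (31, 14, 16, 10), (31, 14, 16, 23), (31, 14, 16, 3), (31, 14, 26, 10), (31, 14, 26, 23), (31, 14, 26, 3), (31, 14, 40, 10), (31, 14, 40, 23), (31, 14, 40, 3), (37, 6, 14, 34), (37, 6, 14, 7), (37, 6, 22, 34), (37, 6, 22, 7), (37, 6, 7, 34), (37, 6, 7, 7)}
Natural join on A: {(31, 14, 15, 10, 2), (31, 14, 15, 10, 25), (31, 14, 15, 23, 2), (31, 14, 15, 23, 25), (31, 14, 15, 3, 2), (31, 14, 15, 3, 25), (31, 14, 16, 10, 2), (31, 14, 16, 10, 25), (31, 14, 16, 23, 2), (31, 14, 16, 23, 25), (31, 14, 16, 3, 2), (31, 14, 16, 3, 25), (31, 14, 26, 10, 2), (31, 14, 26, 10, 25), (31, 14, 26, 23, 2), (31, 14, 26, 23, 25), (31, 14, 26, 3, 2), (31, 14, 26, 3, 25), (31, 14, 40, 10, 2), (31, 14, 40, 10, 25), (31, 14, 40, 23, 2), (31, 14, 40, 23, 25), (31, 14, 40, 3, 2), (31, 14, 40, 3, 25)}
Selection D < B: {(31, 14, 15, 10, 2), (31, 14, 15, 23, 2), (31, 14, 15, 3, 2), (31, 14, 16, 10, 2), (31, 14, 16, 23, 2), (31, 14, 16, 3, 2), (31, 14, 26, 10, 2), (31, 14, 26, 10, 25), (31, 14, 26, 23, 2), (31, 14, 26, 23, 25), (31, 14, 26, 3, 2), (31, 14, 26, 3, 25), (31, 14, 40, 10, 2), (31, 14, 40, 10, 25), (31, 14, 40, 23, 2), (31, 14, 40, 23, 25), (31, 14, 40, 3, 2), (31, 14, 40, 3, 25)}
Selection A ≠ D ∧ E > 3: {(31, 14, 15, 10, 2), (31, 14, 15, 23, 2), (31, 14, 16, 10, 2), (31, 14, 16, 23, 2), (31, 14, 26, 10, 2), (31, 14, 26, 10, 25), (31, 14, 26, 23, 2), (31, 14, 26, 23, 25), (31, 14, 40, 10, 2), (31, 14, 40, 10, 25), (31, 14, 40, 23, 2), (31, 14, 40, 23, 25)}
Projecting to B, G, A (8 duplicate(s) eliminated): {(15, 31, 14), (16, 31, 14), (26, 31, 14), (40, 31, 14)}

{(15, 31, 14), (16, 31, 14), (26, 31, 14), (40, 31, 14)}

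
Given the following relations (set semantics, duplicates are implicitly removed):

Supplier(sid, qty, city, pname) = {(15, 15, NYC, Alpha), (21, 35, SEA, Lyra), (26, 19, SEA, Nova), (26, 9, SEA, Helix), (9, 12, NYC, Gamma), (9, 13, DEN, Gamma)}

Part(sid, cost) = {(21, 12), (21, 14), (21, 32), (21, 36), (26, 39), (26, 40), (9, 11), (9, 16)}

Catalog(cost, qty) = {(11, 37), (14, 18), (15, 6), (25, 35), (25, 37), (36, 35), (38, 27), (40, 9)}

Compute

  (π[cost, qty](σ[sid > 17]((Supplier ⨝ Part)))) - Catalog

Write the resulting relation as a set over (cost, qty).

{(12, 35), (14, 35), (32, 35), (39, 19), (39, 9), (40, 19)}

Natural join on sid: {(21, 35, SEA, Lyra, 12), (21, 35, SEA, Lyra, 14), (21, 35, SEA, Lyra, 32), (21, 35, SEA, Lyra, 36), (26, 19, SEA, Nova, 39), (26, 19, SEA, Nova, 40), (26, 9, SEA, Helix, 39), (26, 9, SEA, Helix, 40), (9, 12, NYC, Gamma, 11), (9, 12, NYC, Gamma, 16), (9, 13, DEN, Gamma, 11), (9, 13, DEN, Gamma, 16)}
σ[sid > 17]: keep tuples satisfying sid > 17 → {(21, 35, SEA, Lyra, 12), (21, 35, SEA, Lyra, 14), (21, 35, SEA, Lyra, 32), (21, 35, SEA, Lyra, 36), (26, 19, SEA, Nova, 39), (26, 19, SEA, Nova, 40), (26, 9, SEA, Helix, 39), (26, 9, SEA, Helix, 40)}
Keep only column(s) cost, qty: {(12, 35), (14, 35), (32, 35), (36, 35), (39, 19), (39, 9), (40, 19), (40, 9)}
Taking the difference: {(12, 35), (14, 35), (32, 35), (39, 19), (39, 9), (40, 19)}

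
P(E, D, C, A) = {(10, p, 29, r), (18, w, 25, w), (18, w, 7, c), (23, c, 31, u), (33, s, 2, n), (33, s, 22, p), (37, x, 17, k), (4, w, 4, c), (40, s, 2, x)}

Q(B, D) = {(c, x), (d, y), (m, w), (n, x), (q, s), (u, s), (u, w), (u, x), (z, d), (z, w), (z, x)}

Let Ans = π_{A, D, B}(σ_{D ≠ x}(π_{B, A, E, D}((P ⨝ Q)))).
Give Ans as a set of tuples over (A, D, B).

{(c, w, m), (c, w, u), (c, w, z), (n, s, q), (n, s, u), (p, s, q), (p, s, u), (w, w, m), (w, w, u), (w, w, z), (x, s, q), (x, s, u)}

Joining P and Q on D yields {(18, w, 25, w, m), (18, w, 25, w, u), (18, w, 25, w, z), (18, w, 7, c, m), (18, w, 7, c, u), (18, w, 7, c, z), (33, s, 2, n, q), (33, s, 2, n, u), (33, s, 22, p, q), (33, s, 22, p, u), (37, x, 17, k, c), (37, x, 17, k, n), (37, x, 17, k, u), (37, x, 17, k, z), (4, w, 4, c, m), (4, w, 4, c, u), (4, w, 4, c, z), (40, s, 2, x, q), (40, s, 2, x, u)}.
π[B, A, E, D]: project onto (B, A, E, D) → {(c, k, 37, x), (m, c, 18, w), (m, c, 4, w), (m, w, 18, w), (n, k, 37, x), (q, n, 33, s), (q, p, 33, s), (q, x, 40, s), (u, c, 18, w), (u, c, 4, w), (u, k, 37, x), (u, n, 33, s), (u, p, 33, s), (u, w, 18, w), (u, x, 40, s), (z, c, 18, w), (z, c, 4, w), (z, k, 37, x), (z, w, 18, w)}
σ[D ≠ x]: keep tuples satisfying D ≠ x → {(m, c, 18, w), (m, c, 4, w), (m, w, 18, w), (q, n, 33, s), (q, p, 33, s), (q, x, 40, s), (u, c, 18, w), (u, c, 4, w), (u, n, 33, s), (u, p, 33, s), (u, w, 18, w), (u, x, 40, s), (z, c, 18, w), (z, c, 4, w), (z, w, 18, w)}
π[A, D, B]: project onto (A, D, B) (3 duplicate(s) eliminated) → {(c, w, m), (c, w, u), (c, w, z), (n, s, q), (n, s, u), (p, s, q), (p, s, u), (w, w, m), (w, w, u), (w, w, z), (x, s, q), (x, s, u)}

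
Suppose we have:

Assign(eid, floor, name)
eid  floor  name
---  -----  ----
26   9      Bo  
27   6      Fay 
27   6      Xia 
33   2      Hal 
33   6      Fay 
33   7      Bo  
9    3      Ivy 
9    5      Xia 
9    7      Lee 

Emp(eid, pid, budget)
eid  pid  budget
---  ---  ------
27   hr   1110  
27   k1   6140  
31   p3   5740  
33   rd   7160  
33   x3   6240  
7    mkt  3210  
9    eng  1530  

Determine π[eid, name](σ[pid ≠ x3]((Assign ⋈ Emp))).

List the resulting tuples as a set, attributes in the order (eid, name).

Joining Assign and Emp on eid yields {(27, 6, Fay, hr, 1110), (27, 6, Fay, k1, 6140), (27, 6, Xia, hr, 1110), (27, 6, Xia, k1, 6140), (33, 2, Hal, rd, 7160), (33, 2, Hal, x3, 6240), (33, 6, Fay, rd, 7160), (33, 6, Fay, x3, 6240), (33, 7, Bo, rd, 7160), (33, 7, Bo, x3, 6240), (9, 3, Ivy, eng, 1530), (9, 5, Xia, eng, 1530), (9, 7, Lee, eng, 1530)}.
Filtering on pid ≠ x3 leaves {(27, 6, Fay, hr, 1110), (27, 6, Fay, k1, 6140), (27, 6, Xia, hr, 1110), (27, 6, Xia, k1, 6140), (33, 2, Hal, rd, 7160), (33, 6, Fay, rd, 7160), (33, 7, Bo, rd, 7160), (9, 3, Ivy, eng, 1530), (9, 5, Xia, eng, 1530), (9, 7, Lee, eng, 1530)}.
Keep only column(s) eid, name (2 duplicate(s) eliminated): {(27, Fay), (27, Xia), (33, Bo), (33, Fay), (33, Hal), (9, Ivy), (9, Lee), (9, Xia)}

{(27, Fay), (27, Xia), (33, Bo), (33, Fay), (33, Hal), (9, Ivy), (9, Lee), (9, Xia)}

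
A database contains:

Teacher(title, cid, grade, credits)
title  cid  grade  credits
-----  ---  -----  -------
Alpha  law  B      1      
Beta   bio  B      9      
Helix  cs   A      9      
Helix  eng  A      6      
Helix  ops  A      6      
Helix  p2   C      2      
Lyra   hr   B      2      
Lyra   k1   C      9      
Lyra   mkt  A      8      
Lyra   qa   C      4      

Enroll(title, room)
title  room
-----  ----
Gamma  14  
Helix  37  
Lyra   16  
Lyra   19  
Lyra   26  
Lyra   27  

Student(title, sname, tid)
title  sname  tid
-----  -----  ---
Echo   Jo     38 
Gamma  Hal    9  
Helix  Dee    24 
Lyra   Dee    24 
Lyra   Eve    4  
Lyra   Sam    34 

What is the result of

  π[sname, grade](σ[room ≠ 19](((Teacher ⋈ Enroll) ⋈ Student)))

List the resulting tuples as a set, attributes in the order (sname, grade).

{(Dee, A), (Dee, B), (Dee, C), (Eve, A), (Eve, B), (Eve, C), (Sam, A), (Sam, B), (Sam, C)}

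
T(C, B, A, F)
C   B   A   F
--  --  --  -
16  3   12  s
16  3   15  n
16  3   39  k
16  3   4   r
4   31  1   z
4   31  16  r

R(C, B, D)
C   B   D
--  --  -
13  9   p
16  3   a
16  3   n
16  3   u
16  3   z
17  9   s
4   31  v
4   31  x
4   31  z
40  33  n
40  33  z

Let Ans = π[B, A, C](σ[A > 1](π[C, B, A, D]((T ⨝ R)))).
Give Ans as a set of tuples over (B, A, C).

{(3, 12, 16), (3, 15, 16), (3, 39, 16), (3, 4, 16), (31, 16, 4)}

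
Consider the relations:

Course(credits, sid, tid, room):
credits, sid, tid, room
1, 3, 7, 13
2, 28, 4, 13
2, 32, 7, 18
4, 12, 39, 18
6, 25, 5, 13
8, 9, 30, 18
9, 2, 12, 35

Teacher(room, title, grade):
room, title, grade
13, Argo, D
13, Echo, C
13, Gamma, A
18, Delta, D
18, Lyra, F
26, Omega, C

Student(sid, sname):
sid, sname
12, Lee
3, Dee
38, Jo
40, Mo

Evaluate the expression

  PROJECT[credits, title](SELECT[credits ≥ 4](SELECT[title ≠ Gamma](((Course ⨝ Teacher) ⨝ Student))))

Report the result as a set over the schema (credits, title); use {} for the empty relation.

{(4, Delta), (4, Lyra)}

Course ⋈ Teacher (natural join on room): {(1, 3, 7, 13, Argo, D), (1, 3, 7, 13, Echo, C), (1, 3, 7, 13, Gamma, A), (2, 28, 4, 13, Argo, D), (2, 28, 4, 13, Echo, C), (2, 28, 4, 13, Gamma, A), (2, 32, 7, 18, Delta, D), (2, 32, 7, 18, Lyra, F), (4, 12, 39, 18, Delta, D), (4, 12, 39, 18, Lyra, F), (6, 25, 5, 13, Argo, D), (6, 25, 5, 13, Echo, C), (6, 25, 5, 13, Gamma, A), (8, 9, 30, 18, Delta, D), (8, 9, 30, 18, Lyra, F)}
(Course ⨝ Teacher) ⋈ Student (natural join on sid): {(1, 3, 7, 13, Argo, D, Dee), (1, 3, 7, 13, Echo, C, Dee), (1, 3, 7, 13, Gamma, A, Dee), (4, 12, 39, 18, Delta, D, Lee), (4, 12, 39, 18, Lyra, F, Lee)}
σ[title ≠ Gamma]: keep tuples satisfying title ≠ Gamma → {(1, 3, 7, 13, Argo, D, Dee), (1, 3, 7, 13, Echo, C, Dee), (4, 12, 39, 18, Delta, D, Lee), (4, 12, 39, 18, Lyra, F, Lee)}
σ[credits ≥ 4]: keep tuples satisfying credits ≥ 4 → {(4, 12, 39, 18, Delta, D, Lee), (4, 12, 39, 18, Lyra, F, Lee)}
π_{credits, title} gives {(4, Delta), (4, Lyra)}.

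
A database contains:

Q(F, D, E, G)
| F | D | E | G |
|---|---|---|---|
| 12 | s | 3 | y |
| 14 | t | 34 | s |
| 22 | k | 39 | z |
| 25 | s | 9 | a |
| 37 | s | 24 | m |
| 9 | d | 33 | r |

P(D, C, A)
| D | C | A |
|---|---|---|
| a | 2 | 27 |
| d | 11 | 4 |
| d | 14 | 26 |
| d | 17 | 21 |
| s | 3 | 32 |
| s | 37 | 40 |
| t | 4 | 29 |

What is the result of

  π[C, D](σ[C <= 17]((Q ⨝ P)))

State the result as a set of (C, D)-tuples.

Q ⋈ P (natural join on D): {(12, s, 3, y, 3, 32), (12, s, 3, y, 37, 40), (14, t, 34, s, 4, 29), (25, s, 9, a, 3, 32), (25, s, 9, a, 37, 40), (37, s, 24, m, 3, 32), (37, s, 24, m, 37, 40), (9, d, 33, r, 11, 4), (9, d, 33, r, 14, 26), (9, d, 33, r, 17, 21)}
Selection C <= 17: {(12, s, 3, y, 3, 32), (14, t, 34, s, 4, 29), (25, s, 9, a, 3, 32), (37, s, 24, m, 3, 32), (9, d, 33, r, 11, 4), (9, d, 33, r, 14, 26), (9, d, 33, r, 17, 21)}
Keep only column(s) C, D (2 duplicate(s) eliminated): {(11, d), (14, d), (17, d), (3, s), (4, t)}

{(11, d), (14, d), (17, d), (3, s), (4, t)}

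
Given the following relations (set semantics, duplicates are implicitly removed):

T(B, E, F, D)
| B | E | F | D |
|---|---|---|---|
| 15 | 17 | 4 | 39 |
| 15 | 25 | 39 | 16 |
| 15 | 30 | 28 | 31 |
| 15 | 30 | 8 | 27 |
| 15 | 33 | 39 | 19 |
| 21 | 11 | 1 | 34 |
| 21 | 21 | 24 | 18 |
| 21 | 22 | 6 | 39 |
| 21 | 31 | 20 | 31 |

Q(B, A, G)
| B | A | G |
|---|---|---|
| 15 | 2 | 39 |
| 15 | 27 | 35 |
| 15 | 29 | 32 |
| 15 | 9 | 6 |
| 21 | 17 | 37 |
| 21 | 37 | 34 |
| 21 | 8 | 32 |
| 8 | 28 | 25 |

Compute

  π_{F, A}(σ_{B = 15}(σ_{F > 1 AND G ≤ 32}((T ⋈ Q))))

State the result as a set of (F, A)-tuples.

{(28, 29), (28, 9), (39, 29), (39, 9), (4, 29), (4, 9), (8, 29), (8, 9)}

Natural join on B: {(15, 17, 4, 39, 2, 39), (15, 17, 4, 39, 27, 35), (15, 17, 4, 39, 29, 32), (15, 17, 4, 39, 9, 6), (15, 25, 39, 16, 2, 39), (15, 25, 39, 16, 27, 35), (15, 25, 39, 16, 29, 32), (15, 25, 39, 16, 9, 6), (15, 30, 28, 31, 2, 39), (15, 30, 28, 31, 27, 35), (15, 30, 28, 31, 29, 32), (15, 30, 28, 31, 9, 6), (15, 30, 8, 27, 2, 39), (15, 30, 8, 27, 27, 35), (15, 30, 8, 27, 29, 32), (15, 30, 8, 27, 9, 6), (15, 33, 39, 19, 2, 39), (15, 33, 39, 19, 27, 35), (15, 33, 39, 19, 29, 32), (15, 33, 39, 19, 9, 6), (21, 11, 1, 34, 17, 37), (21, 11, 1, 34, 37, 34), (21, 11, 1, 34, 8, 32), (21, 21, 24, 18, 17, 37), (21, 21, 24, 18, 37, 34), (21, 21, 24, 18, 8, 32), (21, 22, 6, 39, 17, 37), (21, 22, 6, 39, 37, 34), (21, 22, 6, 39, 8, 32), (21, 31, 20, 31, 17, 37), (21, 31, 20, 31, 37, 34), (21, 31, 20, 31, 8, 32)}
Selection F > 1 AND G ≤ 32: {(15, 17, 4, 39, 29, 32), (15, 17, 4, 39, 9, 6), (15, 25, 39, 16, 29, 32), (15, 25, 39, 16, 9, 6), (15, 30, 28, 31, 29, 32), (15, 30, 28, 31, 9, 6), (15, 30, 8, 27, 29, 32), (15, 30, 8, 27, 9, 6), (15, 33, 39, 19, 29, 32), (15, 33, 39, 19, 9, 6), (21, 21, 24, 18, 8, 32), (21, 22, 6, 39, 8, 32), (21, 31, 20, 31, 8, 32)}
Selection B = 15: {(15, 17, 4, 39, 29, 32), (15, 17, 4, 39, 9, 6), (15, 25, 39, 16, 29, 32), (15, 25, 39, 16, 9, 6), (15, 30, 28, 31, 29, 32), (15, 30, 28, 31, 9, 6), (15, 30, 8, 27, 29, 32), (15, 30, 8, 27, 9, 6), (15, 33, 39, 19, 29, 32), (15, 33, 39, 19, 9, 6)}
Projecting to F, A (2 duplicate(s) eliminated): {(28, 29), (28, 9), (39, 29), (39, 9), (4, 29), (4, 9), (8, 29), (8, 9)}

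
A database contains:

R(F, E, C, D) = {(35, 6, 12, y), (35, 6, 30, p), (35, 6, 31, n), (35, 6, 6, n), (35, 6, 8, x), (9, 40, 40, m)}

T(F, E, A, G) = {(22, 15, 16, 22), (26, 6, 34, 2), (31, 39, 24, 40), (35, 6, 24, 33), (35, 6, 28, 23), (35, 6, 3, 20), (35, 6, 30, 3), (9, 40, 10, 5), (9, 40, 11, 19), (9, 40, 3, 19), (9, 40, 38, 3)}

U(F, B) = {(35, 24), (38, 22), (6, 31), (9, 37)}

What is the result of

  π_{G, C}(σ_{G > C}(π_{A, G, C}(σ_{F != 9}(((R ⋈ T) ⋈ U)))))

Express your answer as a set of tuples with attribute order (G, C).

R ⋈ T (natural join on F, E): {(35, 6, 12, y, 24, 33), (35, 6, 12, y, 28, 23), (35, 6, 12, y, 3, 20), (35, 6, 12, y, 30, 3), (35, 6, 30, p, 24, 33), (35, 6, 30, p, 28, 23), (35, 6, 30, p, 3, 20), (35, 6, 30, p, 30, 3), (35, 6, 31, n, 24, 33), (35, 6, 31, n, 28, 23), (35, 6, 31, n, 3, 20), (35, 6, 31, n, 30, 3), (35, 6, 6, n, 24, 33), (35, 6, 6, n, 28, 23), (35, 6, 6, n, 3, 20), (35, 6, 6, n, 30, 3), (35, 6, 8, x, 24, 33), (35, 6, 8, x, 28, 23), (35, 6, 8, x, 3, 20), (35, 6, 8, x, 30, 3), (9, 40, 40, m, 10, 5), (9, 40, 40, m, 11, 19), (9, 40, 40, m, 3, 19), (9, 40, 40, m, 38, 3)}
(R ⋈ T) ⋈ U (natural join on F): {(35, 6, 12, y, 24, 33, 24), (35, 6, 12, y, 28, 23, 24), (35, 6, 12, y, 3, 20, 24), (35, 6, 12, y, 30, 3, 24), (35, 6, 30, p, 24, 33, 24), (35, 6, 30, p, 28, 23, 24), (35, 6, 30, p, 3, 20, 24), (35, 6, 30, p, 30, 3, 24), (35, 6, 31, n, 24, 33, 24), (35, 6, 31, n, 28, 23, 24), (35, 6, 31, n, 3, 20, 24), (35, 6, 31, n, 30, 3, 24), (35, 6, 6, n, 24, 33, 24), (35, 6, 6, n, 28, 23, 24), (35, 6, 6, n, 3, 20, 24), (35, 6, 6, n, 30, 3, 24), (35, 6, 8, x, 24, 33, 24), (35, 6, 8, x, 28, 23, 24), (35, 6, 8, x, 3, 20, 24), (35, 6, 8, x, 30, 3, 24), (9, 40, 40, m, 10, 5, 37), (9, 40, 40, m, 11, 19, 37), (9, 40, 40, m, 3, 19, 37), (9, 40, 40, m, 38, 3, 37)}
σ[F != 9]: keep tuples satisfying F != 9 → {(35, 6, 12, y, 24, 33, 24), (35, 6, 12, y, 28, 23, 24), (35, 6, 12, y, 3, 20, 24), (35, 6, 12, y, 30, 3, 24), (35, 6, 30, p, 24, 33, 24), (35, 6, 30, p, 28, 23, 24), (35, 6, 30, p, 3, 20, 24), (35, 6, 30, p, 30, 3, 24), (35, 6, 31, n, 24, 33, 24), (35, 6, 31, n, 28, 23, 24), (35, 6, 31, n, 3, 20, 24), (35, 6, 31, n, 30, 3, 24), (35, 6, 6, n, 24, 33, 24), (35, 6, 6, n, 28, 23, 24), (35, 6, 6, n, 3, 20, 24), (35, 6, 6, n, 30, 3, 24), (35, 6, 8, x, 24, 33, 24), (35, 6, 8, x, 28, 23, 24), (35, 6, 8, x, 3, 20, 24), (35, 6, 8, x, 30, 3, 24)}
Projecting to A, G, C: {(24, 33, 12), (24, 33, 30), (24, 33, 31), (24, 33, 6), (24, 33, 8), (28, 23, 12), (28, 23, 30), (28, 23, 31), (28, 23, 6), (28, 23, 8), (3, 20, 12), (3, 20, 30), (3, 20, 31), (3, 20, 6), (3, 20, 8), (30, 3, 12), (30, 3, 30), (30, 3, 31), (30, 3, 6), (30, 3, 8)}
σ[G > C]: keep tuples satisfying G > C → {(24, 33, 12), (24, 33, 30), (24, 33, 31), (24, 33, 6), (24, 33, 8), (28, 23, 12), (28, 23, 6), (28, 23, 8), (3, 20, 12), (3, 20, 6), (3, 20, 8)}
Projecting to G, C: {(20, 12), (20, 6), (20, 8), (23, 12), (23, 6), (23, 8), (33, 12), (33, 30), (33, 31), (33, 6), (33, 8)}

{(20, 12), (20, 6), (20, 8), (23, 12), (23, 6), (23, 8), (33, 12), (33, 30), (33, 31), (33, 6), (33, 8)}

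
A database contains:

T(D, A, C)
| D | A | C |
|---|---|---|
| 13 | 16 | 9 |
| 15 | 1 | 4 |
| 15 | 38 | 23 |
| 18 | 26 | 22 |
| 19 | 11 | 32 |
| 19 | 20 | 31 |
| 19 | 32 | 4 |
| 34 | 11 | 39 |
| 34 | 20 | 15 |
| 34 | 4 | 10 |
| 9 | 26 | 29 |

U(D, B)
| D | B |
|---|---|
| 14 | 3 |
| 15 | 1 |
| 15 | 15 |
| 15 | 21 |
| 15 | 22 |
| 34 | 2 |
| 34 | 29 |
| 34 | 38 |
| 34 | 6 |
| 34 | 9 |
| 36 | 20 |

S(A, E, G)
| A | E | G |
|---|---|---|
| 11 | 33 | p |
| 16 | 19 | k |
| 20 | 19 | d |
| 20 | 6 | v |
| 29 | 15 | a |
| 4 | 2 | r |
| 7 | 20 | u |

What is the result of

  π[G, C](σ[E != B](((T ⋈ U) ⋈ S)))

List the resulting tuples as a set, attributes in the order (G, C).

Joining T and U on D yields {(15, 1, 4, 1), (15, 1, 4, 15), (15, 1, 4, 21), (15, 1, 4, 22), (15, 38, 23, 1), (15, 38, 23, 15), (15, 38, 23, 21), (15, 38, 23, 22), (34, 11, 39, 2), (34, 11, 39, 29), (34, 11, 39, 38), (34, 11, 39, 6), (34, 11, 39, 9), (34, 20, 15, 2), (34, 20, 15, 29), (34, 20, 15, 38), (34, 20, 15, 6), (34, 20, 15, 9), (34, 4, 10, 2), (34, 4, 10, 29), (34, 4, 10, 38), (34, 4, 10, 6), (34, 4, 10, 9)}.
Joining (T ⋈ U) and S on A yields {(34, 11, 39, 2, 33, p), (34, 11, 39, 29, 33, p), (34, 11, 39, 38, 33, p), (34, 11, 39, 6, 33, p), (34, 11, 39, 9, 33, p), (34, 20, 15, 2, 19, d), (34, 20, 15, 2, 6, v), (34, 20, 15, 29, 19, d), (34, 20, 15, 29, 6, v), (34, 20, 15, 38, 19, d), (34, 20, 15, 38, 6, v), (34, 20, 15, 6, 19, d), (34, 20, 15, 6, 6, v), (34, 20, 15, 9, 19, d), (34, 20, 15, 9, 6, v), (34, 4, 10, 2, 2, r), (34, 4, 10, 29, 2, r), (34, 4, 10, 38, 2, r), (34, 4, 10, 6, 2, r), (34, 4, 10, 9, 2, r)}.
Filtering on E != B leaves {(34, 11, 39, 2, 33, p), (34, 11, 39, 29, 33, p), (34, 11, 39, 38, 33, p), (34, 11, 39, 6, 33, p), (34, 11, 39, 9, 33, p), (34, 20, 15, 2, 19, d), (34, 20, 15, 2, 6, v), (34, 20, 15, 29, 19, d), (34, 20, 15, 29, 6, v), (34, 20, 15, 38, 19, d), (34, 20, 15, 38, 6, v), (34, 20, 15, 6, 19, d), (34, 20, 15, 9, 19, d), (34, 20, 15, 9, 6, v), (34, 4, 10, 29, 2, r), (34, 4, 10, 38, 2, r), (34, 4, 10, 6, 2, r), (34, 4, 10, 9, 2, r)}.
π[G, C]: project onto (G, C) (14 duplicate(s) eliminated) → {(d, 15), (p, 39), (r, 10), (v, 15)}

{(d, 15), (p, 39), (r, 10), (v, 15)}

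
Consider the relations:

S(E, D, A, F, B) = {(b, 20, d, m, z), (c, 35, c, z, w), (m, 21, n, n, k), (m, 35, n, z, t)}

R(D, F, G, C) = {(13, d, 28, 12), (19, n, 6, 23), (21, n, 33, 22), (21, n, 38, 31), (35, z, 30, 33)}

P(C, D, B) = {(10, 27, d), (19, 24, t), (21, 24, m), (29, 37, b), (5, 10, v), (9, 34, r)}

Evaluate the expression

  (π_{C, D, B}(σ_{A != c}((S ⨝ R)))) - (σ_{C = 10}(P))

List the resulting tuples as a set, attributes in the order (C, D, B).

Natural join on D, F: {(c, 35, c, z, w, 30, 33), (m, 21, n, n, k, 33, 22), (m, 21, n, n, k, 38, 31), (m, 35, n, z, t, 30, 33)}
σ[A != c]: keep tuples satisfying A != c → {(m, 21, n, n, k, 33, 22), (m, 21, n, n, k, 38, 31), (m, 35, n, z, t, 30, 33)}
Projecting to C, D, B: {(22, 21, k), (31, 21, k), (33, 35, t)}
σ[C = 10]: keep tuples satisfying C = 10 → {(10, 27, d)}
Difference: {(22, 21, k), (31, 21, k), (33, 35, t)} with {(10, 27, d)} → {(22, 21, k), (31, 21, k), (33, 35, t)}

{(22, 21, k), (31, 21, k), (33, 35, t)}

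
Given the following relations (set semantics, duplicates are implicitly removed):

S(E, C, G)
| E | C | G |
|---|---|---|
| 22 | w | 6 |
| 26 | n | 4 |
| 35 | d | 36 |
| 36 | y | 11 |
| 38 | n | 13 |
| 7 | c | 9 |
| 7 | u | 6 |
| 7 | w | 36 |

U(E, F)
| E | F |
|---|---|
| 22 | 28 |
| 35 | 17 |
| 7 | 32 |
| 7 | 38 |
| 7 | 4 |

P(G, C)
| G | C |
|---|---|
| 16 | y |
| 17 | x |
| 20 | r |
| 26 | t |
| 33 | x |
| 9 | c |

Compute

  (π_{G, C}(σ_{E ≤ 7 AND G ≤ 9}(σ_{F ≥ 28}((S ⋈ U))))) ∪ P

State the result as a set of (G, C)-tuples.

{(16, y), (17, x), (20, r), (26, t), (33, x), (6, u), (9, c)}

S ⋈ U (natural join on E): {(22, w, 6, 28), (35, d, 36, 17), (7, c, 9, 32), (7, c, 9, 38), (7, c, 9, 4), (7, u, 6, 32), (7, u, 6, 38), (7, u, 6, 4), (7, w, 36, 32), (7, w, 36, 38), (7, w, 36, 4)}
σ[F ≥ 28]: keep tuples satisfying F ≥ 28 → {(22, w, 6, 28), (7, c, 9, 32), (7, c, 9, 38), (7, u, 6, 32), (7, u, 6, 38), (7, w, 36, 32), (7, w, 36, 38)}
σ[E ≤ 7 AND G ≤ 9]: keep tuples satisfying E ≤ 7 AND G ≤ 9 → {(7, c, 9, 32), (7, c, 9, 38), (7, u, 6, 32), (7, u, 6, 38)}
π_{G, C} gives {(6, u), (9, c)} (2 duplicate(s) eliminated).
Set union of the two operands is {(16, y), (17, x), (20, r), (26, t), (33, x), (6, u), (9, c)}.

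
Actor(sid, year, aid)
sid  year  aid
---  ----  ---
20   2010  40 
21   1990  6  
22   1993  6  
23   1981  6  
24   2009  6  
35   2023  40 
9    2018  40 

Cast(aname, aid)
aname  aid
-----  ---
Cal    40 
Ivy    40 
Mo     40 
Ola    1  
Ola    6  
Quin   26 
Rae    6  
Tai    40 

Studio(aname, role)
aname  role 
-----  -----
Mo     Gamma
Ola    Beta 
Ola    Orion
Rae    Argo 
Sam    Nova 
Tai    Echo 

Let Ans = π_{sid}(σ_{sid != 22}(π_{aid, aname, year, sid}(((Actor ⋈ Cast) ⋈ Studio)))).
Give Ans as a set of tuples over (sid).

{20, 21, 23, 24, 35, 9}

Natural join on aid: {(20, 2010, 40, Cal), (20, 2010, 40, Ivy), (20, 2010, 40, Mo), (20, 2010, 40, Tai), (21, 1990, 6, Ola), (21, 1990, 6, Rae), (22, 1993, 6, Ola), (22, 1993, 6, Rae), (23, 1981, 6, Ola), (23, 1981, 6, Rae), (24, 2009, 6, Ola), (24, 2009, 6, Rae), (35, 2023, 40, Cal), (35, 2023, 40, Ivy), (35, 2023, 40, Mo), (35, 2023, 40, Tai), (9, 2018, 40, Cal), (9, 2018, 40, Ivy), (9, 2018, 40, Mo), (9, 2018, 40, Tai)}
Natural join on aname: {(20, 2010, 40, Mo, Gamma), (20, 2010, 40, Tai, Echo), (21, 1990, 6, Ola, Beta), (21, 1990, 6, Ola, Orion), (21, 1990, 6, Rae, Argo), (22, 1993, 6, Ola, Beta), (22, 1993, 6, Ola, Orion), (22, 1993, 6, Rae, Argo), (23, 1981, 6, Ola, Beta), (23, 1981, 6, Ola, Orion), (23, 1981, 6, Rae, Argo), (24, 2009, 6, Ola, Beta), (24, 2009, 6, Ola, Orion), (24, 2009, 6, Rae, Argo), (35, 2023, 40, Mo, Gamma), (35, 2023, 40, Tai, Echo), (9, 2018, 40, Mo, Gamma), (9, 2018, 40, Tai, Echo)}
Keep only column(s) aid, aname, year, sid (4 duplicate(s) eliminated): {(40, Mo, 2010, 20), (40, Mo, 2018, 9), (40, Mo, 2023, 35), (40, Tai, 2010, 20), (40, Tai, 2018, 9), (40, Tai, 2023, 35), (6, Ola, 1981, 23), (6, Ola, 1990, 21), (6, Ola, 1993, 22), (6, Ola, 2009, 24), (6, Rae, 1981, 23), (6, Rae, 1990, 21), (6, Rae, 1993, 22), (6, Rae, 2009, 24)}
Apply σ_{sid != 22}; surviving tuples: {(40, Mo, 2010, 20), (40, Mo, 2018, 9), (40, Mo, 2023, 35), (40, Tai, 2010, 20), (40, Tai, 2018, 9), (40, Tai, 2023, 35), (6, Ola, 1981, 23), (6, Ola, 1990, 21), (6, Ola, 2009, 24), (6, Rae, 1981, 23), (6, Rae, 1990, 21), (6, Rae, 2009, 24)}
Keep only column(s) sid (6 duplicate(s) eliminated): {20, 21, 23, 24, 35, 9}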